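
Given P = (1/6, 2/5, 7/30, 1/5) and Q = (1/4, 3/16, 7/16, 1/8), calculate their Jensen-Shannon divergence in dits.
0.0191 dits

Jensen-Shannon divergence is:
JSD(P||Q) = 0.5 × D_KL(P||M) + 0.5 × D_KL(Q||M)
where M = 0.5 × (P + Q) is the mixture distribution.

M = 0.5 × (1/6, 2/5, 7/30, 1/5) + 0.5 × (1/4, 3/16, 7/16, 1/8) = (5/24, 0.29375, 0.335417, 0.1625)

D_KL(P||M) = 0.0187 dits
D_KL(Q||M) = 0.0195 dits

JSD(P||Q) = 0.5 × 0.0187 + 0.5 × 0.0195 = 0.0191 dits

Unlike KL divergence, JSD is symmetric and bounded: 0 ≤ JSD ≤ log(2).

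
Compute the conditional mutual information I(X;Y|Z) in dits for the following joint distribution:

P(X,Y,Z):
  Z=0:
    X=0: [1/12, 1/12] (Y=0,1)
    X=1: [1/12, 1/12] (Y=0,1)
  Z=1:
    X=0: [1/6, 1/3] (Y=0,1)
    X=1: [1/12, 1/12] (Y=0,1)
0.0032 dits

Conditional mutual information: I(X;Y|Z) = H(X|Z) + H(Y|Z) - H(X,Y|Z)

H(Z) = 0.2764
H(X,Z) = 0.5396 → H(X|Z) = 0.2632
H(Y,Z) = 0.5683 → H(Y|Z) = 0.2919
H(X,Y,Z) = 0.8283 → H(X,Y|Z) = 0.5519

I(X;Y|Z) = 0.2632 + 0.2919 - 0.5519 = 0.0032 dits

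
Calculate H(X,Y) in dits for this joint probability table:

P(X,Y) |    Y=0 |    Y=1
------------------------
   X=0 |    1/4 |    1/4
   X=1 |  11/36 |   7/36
0.5967 dits

Joint entropy is H(X,Y) = -Σ_{x,y} p(x,y) log p(x,y).

Summing over all non-zero entries:
H(X,Y) = -[1/4·log_10(1/4) + 1/4·log_10(1/4) + 11/36·log_10(11/36) + 7/36·log_10(7/36)]
H(X,Y) = 0.5967 dits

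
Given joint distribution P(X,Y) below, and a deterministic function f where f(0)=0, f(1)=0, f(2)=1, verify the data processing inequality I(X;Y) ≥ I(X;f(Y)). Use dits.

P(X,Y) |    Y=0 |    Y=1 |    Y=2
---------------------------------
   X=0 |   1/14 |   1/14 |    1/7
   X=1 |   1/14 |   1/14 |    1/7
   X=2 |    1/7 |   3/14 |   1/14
I(X;Y) = 0.0286, I(X;f(Y)) = 0.0272, inequality holds: 0.0286 ≥ 0.0272

Data Processing Inequality: For any Markov chain X → Y → Z, we have I(X;Y) ≥ I(X;Z).

Here Z = f(Y) is a deterministic function of Y, forming X → Y → Z.

Original I(X;Y) = 0.0286 dits

After applying f:
P(X,Z) where Z=f(Y):
- P(X,Z=0) = P(X,Y=0) + P(X,Y=1)
- P(X,Z=1) = P(X,Y=2)

I(X;Z) = I(X;f(Y)) = 0.0272 dits

Verification: 0.0286 ≥ 0.0272 ✓

Information cannot be created by processing; the function f can only lose information about X.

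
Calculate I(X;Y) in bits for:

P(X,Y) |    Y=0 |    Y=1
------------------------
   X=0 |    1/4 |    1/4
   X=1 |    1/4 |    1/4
0.0000 bits

Mutual information: I(X;Y) = H(X) + H(Y) - H(X,Y)

Marginals:
P(X) = (1/2, 1/2), H(X) = 1.0000 bits
P(Y) = (1/2, 1/2), H(Y) = 1.0000 bits

Joint entropy: H(X,Y) = 2.0000 bits

I(X;Y) = 1.0000 + 1.0000 - 2.0000 = 0.0000 bits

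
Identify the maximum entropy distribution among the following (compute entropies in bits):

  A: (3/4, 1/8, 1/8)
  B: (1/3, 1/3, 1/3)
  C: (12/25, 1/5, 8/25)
B

For a discrete distribution over n outcomes, entropy is maximized by the uniform distribution.

Computing entropies:
H(A) = 1.0613 bits
H(B) = 1.5850 bits
H(C) = 1.4987 bits

The uniform distribution (where all probabilities equal 1/3) achieves the maximum entropy of log_2(3) = 1.5850 bits.

Distribution B has the highest entropy.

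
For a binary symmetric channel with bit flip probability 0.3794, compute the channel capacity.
0.0424 bits

For a binary symmetric channel (BSC) with error probability p:
Capacity C = 1 - H(p) bits per symbol

where H(p) = -p log₂(p) - (1-p) log₂(1-p) is the binary entropy function.

H(0.3794) = 0.9576 bits
C = 1 - 0.9576 = 0.0424 bits per symbol

This means we can reliably transmit up to 0.0424 bits of information per channel use.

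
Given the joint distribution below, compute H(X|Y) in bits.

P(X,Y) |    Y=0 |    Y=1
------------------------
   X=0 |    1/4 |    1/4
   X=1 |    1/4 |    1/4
1.0000 bits

Using the chain rule: H(X|Y) = H(X,Y) - H(Y)

First, compute H(X,Y) = 2.0000 bits

Marginal P(Y) = (1/2, 1/2)
H(Y) = 1.0000 bits

H(X|Y) = H(X,Y) - H(Y) = 2.0000 - 1.0000 = 1.0000 bits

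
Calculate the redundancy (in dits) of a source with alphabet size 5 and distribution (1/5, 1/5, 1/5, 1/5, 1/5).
0.0000 dits

Redundancy measures how far a source is from maximum entropy:
R = H_max - H(X)

Maximum entropy for 5 symbols: H_max = log_10(5) = 0.6990 dits
Actual entropy: H(X) = 0.6990 dits
Redundancy: R = 0.6990 - 0.6990 = 0.0000 dits

This redundancy represents potential for compression: the source could be compressed by 0.0000 dits per symbol.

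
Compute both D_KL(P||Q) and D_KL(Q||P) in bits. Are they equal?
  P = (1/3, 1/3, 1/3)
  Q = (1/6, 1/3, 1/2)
D_KL(P||Q) = 0.1383, D_KL(Q||P) = 0.1258

KL divergence is not symmetric: D_KL(P||Q) ≠ D_KL(Q||P) in general.

D_KL(P||Q) = 0.1383 bits
D_KL(Q||P) = 0.1258 bits

No, they are not equal!

This asymmetry is why KL divergence is not a true distance metric.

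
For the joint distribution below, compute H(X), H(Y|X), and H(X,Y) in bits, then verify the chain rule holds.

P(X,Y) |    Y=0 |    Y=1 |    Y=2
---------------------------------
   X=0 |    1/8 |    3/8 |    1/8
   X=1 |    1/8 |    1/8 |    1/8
H(X,Y) = 2.4056, H(X) = 0.9544, H(Y|X) = 1.4512 (all in bits)

Chain rule: H(X,Y) = H(X) + H(Y|X)

Left side — joint entropy directly:
H(X,Y) = -Σ p(x,y) log p(x,y) = 2.4056 bits

Right side — compute H(Y|X) from the conditional distributions:
P(X) = (5/8, 3/8), so H(X) = 0.9544 bits
H(Y|X) = Σ_x P(X=x) · H(Y|X=x):
  P(Y|X=0) = (1/5, 3/5, 1/5), H(Y|X=0) = 1.3710, weight P(X=0) = 5/8
  P(Y|X=1) = (1/3, 1/3, 1/3), H(Y|X=1) = 1.5850, weight P(X=1) = 3/8
H(Y|X) = 1.4512 bits

H(X) + H(Y|X) = 0.9544 + 1.4512 = 2.4056 bits

Both sides equal 2.4056 bits. ✓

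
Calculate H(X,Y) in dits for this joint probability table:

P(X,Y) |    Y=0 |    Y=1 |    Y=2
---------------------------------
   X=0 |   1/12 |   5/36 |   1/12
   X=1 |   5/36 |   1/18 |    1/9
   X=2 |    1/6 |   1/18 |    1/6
0.9229 dits

Joint entropy is H(X,Y) = -Σ_{x,y} p(x,y) log p(x,y).

Summing over all non-zero entries:
H(X,Y) = -[1/12·log_10(1/12) + 5/36·log_10(5/36) + 1/12·log_10(1/12) + 5/36·log_10(5/36) + 1/18·log_10(1/18) + 1/9·log_10(1/9) + 1/6·log_10(1/6) + 1/18·log_10(1/18) + 1/6·log_10(1/6)]
H(X,Y) = 0.9229 dits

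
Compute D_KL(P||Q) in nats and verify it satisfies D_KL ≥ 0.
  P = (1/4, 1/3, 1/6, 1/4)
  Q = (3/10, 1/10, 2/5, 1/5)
0.2656 nats

KL divergence satisfies the Gibbs inequality: D_KL(P||Q) ≥ 0 for all distributions P, Q.

D_KL(P||Q) = Σ p(x) log(p(x)/q(x))
Term by term:
  x=0: 1/4 × log_e[(1/4)/(3/10)] = -0.0456
  x=1: 1/3 × log_e[(1/3)/(1/10)] = 0.4013
  x=2: 1/6 × log_e[(1/6)/(2/5)] = -0.1459
  x=3: 1/4 × log_e[(1/4)/(1/5)] = 0.0558
D_KL(P||Q) = 0.2656 nats

D_KL(P||Q) = 0.2656 ≥ 0 ✓

This non-negativity is a fundamental property: relative entropy cannot be negative because it measures how different Q is from P.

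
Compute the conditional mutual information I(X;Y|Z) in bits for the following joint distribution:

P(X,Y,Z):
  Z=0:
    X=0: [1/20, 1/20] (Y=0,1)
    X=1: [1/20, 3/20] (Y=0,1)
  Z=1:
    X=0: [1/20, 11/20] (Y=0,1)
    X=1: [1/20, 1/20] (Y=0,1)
0.0791 bits

Conditional mutual information: I(X;Y|Z) = H(X|Z) + H(Y|Z) - H(X,Y|Z)

H(Z) = 0.8813
H(X,Z) = 1.5710 → H(X|Z) = 0.6897
H(Y,Z) = 1.5710 → H(Y|Z) = 0.6897
H(X,Y,Z) = 2.1815 → H(X,Y|Z) = 1.3002

I(X;Y|Z) = 0.6897 + 0.6897 - 1.3002 = 0.0791 bits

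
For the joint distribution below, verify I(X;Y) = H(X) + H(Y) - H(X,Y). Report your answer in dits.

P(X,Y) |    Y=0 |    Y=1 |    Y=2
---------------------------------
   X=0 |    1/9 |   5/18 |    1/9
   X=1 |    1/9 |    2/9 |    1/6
I(X;Y) = 0.0038 dits

Mutual information has multiple equivalent forms:
- I(X;Y) = H(X) - H(X|Y)
- I(X;Y) = H(Y) - H(Y|X)
- I(X;Y) = H(X) + H(Y) - H(X,Y)

Computing all quantities:
H(X) = 0.3010, H(Y) = 0.4502, H(X,Y) = 0.7475
H(X|Y) = 0.2973, H(Y|X) = 0.4464

Verification:
H(X) - H(X|Y) = 0.3010 - 0.2973 = 0.0038
H(Y) - H(Y|X) = 0.4502 - 0.4464 = 0.0038
H(X) + H(Y) - H(X,Y) = 0.3010 + 0.4502 - 0.7475 = 0.0038

All forms give I(X;Y) = 0.0038 dits. ✓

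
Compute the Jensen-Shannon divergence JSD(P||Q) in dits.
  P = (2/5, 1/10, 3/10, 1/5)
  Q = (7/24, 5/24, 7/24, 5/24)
0.0061 dits

Jensen-Shannon divergence is:
JSD(P||Q) = 0.5 × D_KL(P||M) + 0.5 × D_KL(Q||M)
where M = 0.5 × (P + Q) is the mixture distribution.

M = 0.5 × (2/5, 1/10, 3/10, 1/5) + 0.5 × (7/24, 5/24, 7/24, 5/24) = (0.345833, 0.154167, 0.295833, 0.204167)

D_KL(P||M) = 0.0065 dits
D_KL(Q||M) = 0.0057 dits

JSD(P||Q) = 0.5 × 0.0065 + 0.5 × 0.0057 = 0.0061 dits

Unlike KL divergence, JSD is symmetric and bounded: 0 ≤ JSD ≤ log(2).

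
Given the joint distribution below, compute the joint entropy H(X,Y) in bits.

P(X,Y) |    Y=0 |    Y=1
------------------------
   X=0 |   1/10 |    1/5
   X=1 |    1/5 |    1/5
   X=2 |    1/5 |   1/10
2.5219 bits

Joint entropy is H(X,Y) = -Σ_{x,y} p(x,y) log p(x,y).

Summing over all non-zero entries:
H(X,Y) = -[1/10·log_2(1/10) + 1/5·log_2(1/5) + 1/5·log_2(1/5) + 1/5·log_2(1/5) + 1/5·log_2(1/5) + 1/10·log_2(1/10)]
H(X,Y) = 2.5219 bits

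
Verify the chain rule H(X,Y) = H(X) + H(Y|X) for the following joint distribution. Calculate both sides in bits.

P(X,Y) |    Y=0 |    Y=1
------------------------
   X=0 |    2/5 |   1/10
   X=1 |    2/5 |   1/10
H(X,Y) = 1.7219, H(X) = 1.0000, H(Y|X) = 0.7219 (all in bits)

Chain rule: H(X,Y) = H(X) + H(Y|X)

Left side — joint entropy directly:
H(X,Y) = -Σ p(x,y) log p(x,y) = 1.7219 bits

Right side — compute H(Y|X) from the conditional distributions:
P(X) = (1/2, 1/2), so H(X) = 1.0000 bits
H(Y|X) = Σ_x P(X=x) · H(Y|X=x):
  P(Y|X=0) = (4/5, 1/5), H(Y|X=0) = 0.7219, weight P(X=0) = 1/2
  P(Y|X=1) = (4/5, 1/5), H(Y|X=1) = 0.7219, weight P(X=1) = 1/2
H(Y|X) = 0.7219 bits

H(X) + H(Y|X) = 1.0000 + 0.7219 = 1.7219 bits

Both sides equal 1.7219 bits. ✓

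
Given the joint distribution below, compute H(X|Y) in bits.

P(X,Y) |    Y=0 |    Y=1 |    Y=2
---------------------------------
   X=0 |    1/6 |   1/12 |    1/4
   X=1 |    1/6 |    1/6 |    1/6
0.9675 bits

Using the chain rule: H(X|Y) = H(X,Y) - H(Y)

First, compute H(X,Y) = 2.5221 bits

Marginal P(Y) = (1/3, 1/4, 5/12)
H(Y) = 1.5546 bits

H(X|Y) = H(X,Y) - H(Y) = 2.5221 - 1.5546 = 0.9675 bits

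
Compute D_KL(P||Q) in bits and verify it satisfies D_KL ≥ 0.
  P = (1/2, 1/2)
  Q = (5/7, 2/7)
0.1464 bits

KL divergence satisfies the Gibbs inequality: D_KL(P||Q) ≥ 0 for all distributions P, Q.

D_KL(P||Q) = Σ p(x) log(p(x)/q(x))
Term by term:
  x=0: 1/2 × log_2[(1/2)/(5/7)] = -0.2573
  x=1: 1/2 × log_2[(1/2)/(2/7)] = 0.4037
D_KL(P||Q) = 0.1464 bits

D_KL(P||Q) = 0.1464 ≥ 0 ✓

This non-negativity is a fundamental property: relative entropy cannot be negative because it measures how different Q is from P.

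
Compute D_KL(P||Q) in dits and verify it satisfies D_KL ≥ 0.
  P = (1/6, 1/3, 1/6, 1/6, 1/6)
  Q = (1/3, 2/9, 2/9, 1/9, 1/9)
0.0464 dits

KL divergence satisfies the Gibbs inequality: D_KL(P||Q) ≥ 0 for all distributions P, Q.

D_KL(P||Q) = Σ p(x) log(p(x)/q(x))
Term by term:
  x=0: 1/6 × log_10[(1/6)/(1/3)] = -0.0502
  x=1: 1/3 × log_10[(1/3)/(2/9)] = 0.0587
  x=2: 1/6 × log_10[(1/6)/(2/9)] = -0.0208
  x=3: 1/6 × log_10[(1/6)/(1/9)] = 0.0293
  x=4: 1/6 × log_10[(1/6)/(1/9)] = 0.0293
D_KL(P||Q) = 0.0464 dits

D_KL(P||Q) = 0.0464 ≥ 0 ✓

This non-negativity is a fundamental property: relative entropy cannot be negative because it measures how different Q is from P.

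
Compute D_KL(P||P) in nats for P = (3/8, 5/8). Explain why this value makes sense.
0.0000 nats

KL divergence satisfies the Gibbs inequality: D_KL(P||Q) ≥ 0 for all distributions P, Q.

D_KL(P||Q) = Σ p(x) log(p(x)/q(x))
Each term is p(x) × log_e(p(x)/p(x)) = p(x) × log_e(1) = 0, so the sum is 0.
D_KL(P||Q) = 0.0000 nats

When P = Q, the KL divergence is exactly 0, as there is no 'divergence' between identical distributions.

This non-negativity is a fundamental property: relative entropy cannot be negative because it measures how different Q is from P.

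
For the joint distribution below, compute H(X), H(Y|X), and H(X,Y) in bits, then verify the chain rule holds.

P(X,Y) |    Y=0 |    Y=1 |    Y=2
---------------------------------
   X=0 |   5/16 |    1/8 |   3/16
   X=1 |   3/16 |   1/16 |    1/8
H(X,Y) = 2.4300, H(X) = 0.9544, H(Y|X) = 1.4756 (all in bits)

Chain rule: H(X,Y) = H(X) + H(Y|X)

Left side — joint entropy directly:
H(X,Y) = -Σ p(x,y) log p(x,y) = 2.4300 bits

Right side — compute H(Y|X) from the conditional distributions:
P(X) = (5/8, 3/8), so H(X) = 0.9544 bits
H(Y|X) = Σ_x P(X=x) · H(Y|X=x):
  P(Y|X=0) = (1/2, 1/5, 3/10), H(Y|X=0) = 1.4855, weight P(X=0) = 5/8
  P(Y|X=1) = (1/2, 1/6, 1/3), H(Y|X=1) = 1.4591, weight P(X=1) = 3/8
H(Y|X) = 1.4756 bits

H(X) + H(Y|X) = 0.9544 + 1.4756 = 2.4300 bits

Both sides equal 2.4300 bits. ✓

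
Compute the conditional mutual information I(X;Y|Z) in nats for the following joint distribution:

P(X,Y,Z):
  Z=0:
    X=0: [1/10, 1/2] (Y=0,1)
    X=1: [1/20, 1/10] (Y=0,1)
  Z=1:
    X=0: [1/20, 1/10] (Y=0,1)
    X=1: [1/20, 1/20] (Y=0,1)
0.0129 nats

Conditional mutual information: I(X;Y|Z) = H(X|Z) + H(Y|Z) - H(X,Y|Z)

H(Z) = 0.5623
H(X,Z) = 1.1059 → H(X|Z) = 0.5436
H(Y,Z) = 1.1059 → H(Y|Z) = 0.5436
H(X,Y,Z) = 1.6365 → H(X,Y|Z) = 1.0742

I(X;Y|Z) = 0.5436 + 0.5436 - 1.0742 = 0.0129 nats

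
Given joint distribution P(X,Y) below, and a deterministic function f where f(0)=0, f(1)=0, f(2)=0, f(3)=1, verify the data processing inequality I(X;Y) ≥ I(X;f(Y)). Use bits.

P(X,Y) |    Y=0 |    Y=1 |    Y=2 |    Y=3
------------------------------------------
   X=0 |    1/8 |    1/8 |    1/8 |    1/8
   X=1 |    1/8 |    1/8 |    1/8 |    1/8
I(X;Y) = 0.0000, I(X;f(Y)) = 0.0000, inequality holds: 0.0000 ≥ 0.0000

Data Processing Inequality: For any Markov chain X → Y → Z, we have I(X;Y) ≥ I(X;Z).

Here Z = f(Y) is a deterministic function of Y, forming X → Y → Z.

Original I(X;Y) = 0.0000 bits

After applying f:
P(X,Z) where Z=f(Y):
- P(X,Z=0) = P(X,Y=0) + P(X,Y=1) + P(X,Y=2)
- P(X,Z=1) = P(X,Y=3)

I(X;Z) = I(X;f(Y)) = 0.0000 bits

Verification: 0.0000 ≥ 0.0000 ✓

Information cannot be created by processing; the function f can only lose information about X.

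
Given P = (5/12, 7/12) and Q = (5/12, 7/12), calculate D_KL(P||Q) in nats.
0.0000 nats

KL divergence: D_KL(P||Q) = Σ p(x) log(p(x)/q(x))

Computing term by term:
  x=0: 5/12 × log_e[(5/12)/(5/12)] = 5/12 × 0.0000 = 0.0000
  x=1: 7/12 × log_e[(7/12)/(7/12)] = 7/12 × 0.0000 = 0.0000

D_KL(P||Q) = 0.0000 nats

Note: KL divergence is always non-negative and equals 0 iff P = Q.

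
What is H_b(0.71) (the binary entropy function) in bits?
0.8687 bits

The binary entropy function is:
H(p) = -p log(p) - (1-p) log(1-p)

H(0.71) = -0.71 × log_2(0.71) - 0.29 × log_2(0.29)
H(0.71) = 0.8687 bits

Note: Binary entropy is maximized at p=0.5 (H=1 bit) and minimized at p=0 or p=1 (H=0).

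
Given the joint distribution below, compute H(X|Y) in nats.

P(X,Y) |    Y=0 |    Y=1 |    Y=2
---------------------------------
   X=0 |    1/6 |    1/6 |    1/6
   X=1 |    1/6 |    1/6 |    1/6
0.6931 nats

Using the chain rule: H(X|Y) = H(X,Y) - H(Y)

First, compute H(X,Y) = 1.7918 nats

Marginal P(Y) = (1/3, 1/3, 1/3)
H(Y) = 1.0986 nats

H(X|Y) = H(X,Y) - H(Y) = 1.7918 - 1.0986 = 0.6931 nats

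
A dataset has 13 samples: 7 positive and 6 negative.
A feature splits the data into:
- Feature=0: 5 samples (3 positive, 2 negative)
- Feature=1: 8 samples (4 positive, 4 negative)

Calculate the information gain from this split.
0.0069 bits

Information Gain = H(Y) - H(Y|Feature)

Before split:
P(positive) = 7/13 = 0.5385
H(Y) = 0.9957 bits

After split:
Feature=0: H = 0.9710 bits (weight = 5/13)
Feature=1: H = 1.0000 bits (weight = 8/13)
H(Y|Feature) = (5/13)×0.9710 + (8/13)×1.0000 = 0.9888 bits

Information Gain = 0.9957 - 0.9888 = 0.0069 bits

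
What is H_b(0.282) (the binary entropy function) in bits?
0.8582 bits

The binary entropy function is:
H(p) = -p log(p) - (1-p) log(1-p)

H(0.282) = -0.282 × log_2(0.282) - 0.718 × log_2(0.718)
H(0.282) = 0.8582 bits

Note: Binary entropy is maximized at p=0.5 (H=1 bit) and minimized at p=0 or p=1 (H=0).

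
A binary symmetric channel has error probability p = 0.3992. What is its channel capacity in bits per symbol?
0.0295 bits

For a binary symmetric channel (BSC) with error probability p:
Capacity C = 1 - H(p) bits per symbol

where H(p) = -p log₂(p) - (1-p) log₂(1-p) is the binary entropy function.

H(0.3992) = 0.9705 bits
C = 1 - 0.9705 = 0.0295 bits per symbol

This means we can reliably transmit up to 0.0295 bits of information per channel use.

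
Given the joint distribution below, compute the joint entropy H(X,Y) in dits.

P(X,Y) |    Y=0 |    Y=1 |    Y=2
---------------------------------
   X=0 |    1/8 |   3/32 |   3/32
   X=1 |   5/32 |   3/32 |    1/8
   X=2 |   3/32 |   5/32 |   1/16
0.9385 dits

Joint entropy is H(X,Y) = -Σ_{x,y} p(x,y) log p(x,y).

Summing over all non-zero entries:
H(X,Y) = -[1/8·log_10(1/8) + 3/32·log_10(3/32) + 3/32·log_10(3/32) + 5/32·log_10(5/32) + 3/32·log_10(3/32) + 1/8·log_10(1/8) + 3/32·log_10(3/32) + 5/32·log_10(5/32) + 1/16·log_10(1/16)]
H(X,Y) = 0.9385 dits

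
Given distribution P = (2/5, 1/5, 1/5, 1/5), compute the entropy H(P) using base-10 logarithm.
0.5786 dits

Shannon entropy is H(X) = -Σ p(x) log p(x).

For P = (2/5, 1/5, 1/5, 1/5):
H = -2/5 × log_10(2/5) -1/5 × log_10(1/5) -1/5 × log_10(1/5) -1/5 × log_10(1/5)
H = 0.5786 dits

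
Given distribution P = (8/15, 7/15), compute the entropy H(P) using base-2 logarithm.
0.9968 bits

Shannon entropy is H(X) = -Σ p(x) log p(x).

For P = (8/15, 7/15):
H = -8/15 × log_2(8/15) -7/15 × log_2(7/15)
H = 0.9968 bits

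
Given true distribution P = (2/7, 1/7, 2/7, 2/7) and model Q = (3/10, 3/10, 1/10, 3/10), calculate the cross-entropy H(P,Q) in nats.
1.5179 nats

Cross-entropy: H(P,Q) = -Σ p(x) log q(x)

Alternatively: H(P,Q) = H(P) + D_KL(P||Q)
H(P) = 1.3518 nats
D_KL(P||Q) = 0.1661 nats

H(P,Q) = 1.3518 + 0.1661 = 1.5179 nats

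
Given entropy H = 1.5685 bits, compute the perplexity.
2.9660

Perplexity is 2^H (or exp(H) for natural log).

H = 1.5685 bits
Perplexity = 2^1.5685 = 2.9660

Interpretation: The model's uncertainty is equivalent to choosing uniformly among 3.0 options.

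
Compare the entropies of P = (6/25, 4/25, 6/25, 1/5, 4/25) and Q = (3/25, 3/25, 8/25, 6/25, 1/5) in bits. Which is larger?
P

Computing entropies in bits:
H(P) = 2.2987
H(Q) = 2.2187

Distribution P has higher entropy.

Intuition: The distribution closer to uniform (more spread out) has higher entropy.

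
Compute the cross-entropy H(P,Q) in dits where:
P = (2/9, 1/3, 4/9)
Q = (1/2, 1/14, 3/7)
0.6125 dits

Cross-entropy: H(P,Q) = -Σ p(x) log q(x)

Alternatively: H(P,Q) = H(P) + D_KL(P||Q)
H(P) = 0.4607 dits
D_KL(P||Q) = 0.1518 dits

H(P,Q) = 0.4607 + 0.1518 = 0.6125 dits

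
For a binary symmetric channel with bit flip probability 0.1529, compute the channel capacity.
0.3829 bits

For a binary symmetric channel (BSC) with error probability p:
Capacity C = 1 - H(p) bits per symbol

where H(p) = -p log₂(p) - (1-p) log₂(1-p) is the binary entropy function.

H(0.1529) = 0.6171 bits
C = 1 - 0.6171 = 0.3829 bits per symbol

This means we can reliably transmit up to 0.3829 bits of information per channel use.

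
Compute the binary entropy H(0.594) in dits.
0.2933 dits

The binary entropy function is:
H(p) = -p log(p) - (1-p) log(1-p)

H(0.594) = -0.594 × log_10(0.594) - 0.406 × log_10(0.406)
H(0.594) = 0.2933 dits

Note: Binary entropy is maximized at p=0.5 (H=1 bit) and minimized at p=0 or p=1 (H=0).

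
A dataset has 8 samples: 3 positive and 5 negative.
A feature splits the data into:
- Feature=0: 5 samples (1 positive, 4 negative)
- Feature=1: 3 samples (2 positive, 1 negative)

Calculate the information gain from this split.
0.1589 bits

Information Gain = H(Y) - H(Y|Feature)

Before split:
P(positive) = 3/8 = 0.3750
H(Y) = 0.9544 bits

After split:
Feature=0: H = 0.7219 bits (weight = 5/8)
Feature=1: H = 0.9183 bits (weight = 3/8)
H(Y|Feature) = (5/8)×0.7219 + (3/8)×0.9183 = 0.7956 bits

Information Gain = 0.9544 - 0.7956 = 0.1589 bits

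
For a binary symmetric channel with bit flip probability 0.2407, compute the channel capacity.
0.2038 bits

For a binary symmetric channel (BSC) with error probability p:
Capacity C = 1 - H(p) bits per symbol

where H(p) = -p log₂(p) - (1-p) log₂(1-p) is the binary entropy function.

H(0.2407) = 0.7962 bits
C = 1 - 0.7962 = 0.2038 bits per symbol

This means we can reliably transmit up to 0.2038 bits of information per channel use.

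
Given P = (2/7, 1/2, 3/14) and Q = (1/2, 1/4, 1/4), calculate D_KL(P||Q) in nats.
0.1537 nats

KL divergence: D_KL(P||Q) = Σ p(x) log(p(x)/q(x))

Computing term by term:
  x=0: 2/7 × log_e[(2/7)/(1/2)] = 2/7 × -0.5596 = -0.1599
  x=1: 1/2 × log_e[(1/2)/(1/4)] = 1/2 × 0.6931 = 0.3466
  x=2: 3/14 × log_e[(3/14)/(1/4)] = 3/14 × -0.1542 = -0.0330

D_KL(P||Q) = 0.1537 nats

Note: KL divergence is always non-negative and equals 0 iff P = Q.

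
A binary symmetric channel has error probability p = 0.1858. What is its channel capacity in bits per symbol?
0.3074 bits

For a binary symmetric channel (BSC) with error probability p:
Capacity C = 1 - H(p) bits per symbol

where H(p) = -p log₂(p) - (1-p) log₂(1-p) is the binary entropy function.

H(0.1858) = 0.6926 bits
C = 1 - 0.6926 = 0.3074 bits per symbol

This means we can reliably transmit up to 0.3074 bits of information per channel use.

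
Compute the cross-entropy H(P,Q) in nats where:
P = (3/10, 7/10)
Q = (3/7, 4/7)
0.6459 nats

Cross-entropy: H(P,Q) = -Σ p(x) log q(x)

Alternatively: H(P,Q) = H(P) + D_KL(P||Q)
H(P) = 0.6109 nats
D_KL(P||Q) = 0.0351 nats

H(P,Q) = 0.6109 + 0.0351 = 0.6459 nats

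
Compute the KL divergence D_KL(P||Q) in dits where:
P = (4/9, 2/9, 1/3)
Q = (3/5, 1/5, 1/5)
0.0262 dits

KL divergence: D_KL(P||Q) = Σ p(x) log(p(x)/q(x))

Computing term by term:
  x=0: 4/9 × log_10[(4/9)/(3/5)] = 4/9 × -0.1303 = -0.0579
  x=1: 2/9 × log_10[(2/9)/(1/5)] = 2/9 × 0.0458 = 0.0102
  x=2: 1/3 × log_10[(1/3)/(1/5)] = 1/3 × 0.2218 = 0.0739

D_KL(P||Q) = 0.0262 dits

Note: KL divergence is always non-negative and equals 0 iff P = Q.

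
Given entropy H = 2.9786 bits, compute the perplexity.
7.8822

Perplexity is 2^H (or exp(H) for natural log).

H = 2.9786 bits
Perplexity = 2^2.9786 = 7.8822

Interpretation: The model's uncertainty is equivalent to choosing uniformly among 7.9 options.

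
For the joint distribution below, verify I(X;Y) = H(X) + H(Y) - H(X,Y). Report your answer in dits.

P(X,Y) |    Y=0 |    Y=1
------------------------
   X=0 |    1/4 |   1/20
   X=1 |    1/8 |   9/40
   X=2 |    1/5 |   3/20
I(X;Y) = 0.0345 dits

Mutual information has multiple equivalent forms:
- I(X;Y) = H(X) - H(X|Y)
- I(X;Y) = H(Y) - H(Y|X)
- I(X;Y) = H(X) + H(Y) - H(X,Y)

Computing all quantities:
H(X) = 0.4760, H(Y) = 0.2961, H(X,Y) = 0.7376
H(X|Y) = 0.4415, H(Y|X) = 0.2616

Verification:
H(X) - H(X|Y) = 0.4760 - 0.4415 = 0.0345
H(Y) - H(Y|X) = 0.2961 - 0.2616 = 0.0345
H(X) + H(Y) - H(X,Y) = 0.4760 + 0.2961 - 0.7376 = 0.0345

All forms give I(X;Y) = 0.0345 dits. ✓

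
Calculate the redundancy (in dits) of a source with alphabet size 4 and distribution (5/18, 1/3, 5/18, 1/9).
0.0279 dits

Redundancy measures how far a source is from maximum entropy:
R = H_max - H(X)

Maximum entropy for 4 symbols: H_max = log_10(4) = 0.6021 dits
Actual entropy: H(X) = 0.5741 dits
Redundancy: R = 0.6021 - 0.5741 = 0.0279 dits

This redundancy represents potential for compression: the source could be compressed by 0.0279 dits per symbol.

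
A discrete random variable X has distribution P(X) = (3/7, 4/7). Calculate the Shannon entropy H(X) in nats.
0.6829 nats

Shannon entropy is H(X) = -Σ p(x) log p(x).

For P = (3/7, 4/7):
H = -3/7 × log_e(3/7) -4/7 × log_e(4/7)
H = 0.6829 nats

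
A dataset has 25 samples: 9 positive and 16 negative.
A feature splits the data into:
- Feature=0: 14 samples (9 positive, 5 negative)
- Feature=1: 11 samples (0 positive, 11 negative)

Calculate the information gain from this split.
0.4161 bits

Information Gain = H(Y) - H(Y|Feature)

Before split:
P(positive) = 9/25 = 0.3600
H(Y) = 0.9427 bits

After split:
Feature=0: H = 0.9403 bits (weight = 14/25)
Feature=1: H = 0.0000 bits (weight = 11/25)
H(Y|Feature) = (14/25)×0.9403 + (11/25)×0.0000 = 0.5266 bits

Information Gain = 0.9427 - 0.5266 = 0.4161 bits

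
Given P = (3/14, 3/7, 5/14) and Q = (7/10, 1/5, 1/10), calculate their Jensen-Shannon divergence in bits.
0.1840 bits

Jensen-Shannon divergence is:
JSD(P||Q) = 0.5 × D_KL(P||M) + 0.5 × D_KL(Q||M)
where M = 0.5 × (P + Q) is the mixture distribution.

M = 0.5 × (3/14, 3/7, 5/14) + 0.5 × (7/10, 1/5, 1/10) = (16/35, 11/35, 8/35)

D_KL(P||M) = 0.1875 bits
D_KL(Q||M) = 0.1806 bits

JSD(P||Q) = 0.5 × 0.1875 + 0.5 × 0.1806 = 0.1840 bits

Unlike KL divergence, JSD is symmetric and bounded: 0 ≤ JSD ≤ log(2).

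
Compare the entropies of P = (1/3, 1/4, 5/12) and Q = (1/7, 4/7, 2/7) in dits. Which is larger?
P

Computing entropies in dits:
H(P) = 0.4680
H(Q) = 0.4151

Distribution P has higher entropy.

Intuition: The distribution closer to uniform (more spread out) has higher entropy.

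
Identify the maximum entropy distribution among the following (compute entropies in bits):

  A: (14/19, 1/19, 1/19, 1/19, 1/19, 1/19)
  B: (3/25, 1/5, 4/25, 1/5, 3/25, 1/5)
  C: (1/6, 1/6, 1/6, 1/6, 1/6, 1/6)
C

For a discrete distribution over n outcomes, entropy is maximized by the uniform distribution.

Computing entropies:
H(A) = 1.4425 bits
H(B) = 2.5503 bits
H(C) = 2.5850 bits

The uniform distribution (where all probabilities equal 1/6) achieves the maximum entropy of log_2(6) = 2.5850 bits.

Distribution C has the highest entropy.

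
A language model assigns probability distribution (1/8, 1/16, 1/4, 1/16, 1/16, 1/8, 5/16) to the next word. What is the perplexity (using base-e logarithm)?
5.7533

Perplexity is e^H (or exp(H) for natural log).

First, H = -Σ p log p = 1.7498 nats
Perplexity = e^1.7498 = 5.7533

Interpretation: The model's uncertainty is equivalent to choosing uniformly among 5.8 options.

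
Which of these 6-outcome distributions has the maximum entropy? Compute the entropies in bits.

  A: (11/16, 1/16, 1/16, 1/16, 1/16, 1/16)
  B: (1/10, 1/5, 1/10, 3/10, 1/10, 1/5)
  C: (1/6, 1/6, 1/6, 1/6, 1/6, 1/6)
C

For a discrete distribution over n outcomes, entropy is maximized by the uniform distribution.

Computing entropies:
H(A) = 1.6216 bits
H(B) = 2.4464 bits
H(C) = 2.5850 bits

The uniform distribution (where all probabilities equal 1/6) achieves the maximum entropy of log_2(6) = 2.5850 bits.

Distribution C has the highest entropy.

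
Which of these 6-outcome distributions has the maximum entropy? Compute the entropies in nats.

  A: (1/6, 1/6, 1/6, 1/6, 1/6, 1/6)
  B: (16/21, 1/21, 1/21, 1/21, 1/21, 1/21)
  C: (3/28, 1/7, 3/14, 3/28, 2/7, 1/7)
A

For a discrete distribution over n outcomes, entropy is maximized by the uniform distribution.

Computing entropies:
H(A) = 1.7918 nats
H(B) = 0.9321 nats
H(C) = 1.7226 nats

The uniform distribution (where all probabilities equal 1/6) achieves the maximum entropy of log_e(6) = 1.7918 nats.

Distribution A has the highest entropy.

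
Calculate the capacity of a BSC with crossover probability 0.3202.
0.0954 bits

For a binary symmetric channel (BSC) with error probability p:
Capacity C = 1 - H(p) bits per symbol

where H(p) = -p log₂(p) - (1-p) log₂(1-p) is the binary entropy function.

H(0.3202) = 0.9046 bits
C = 1 - 0.9046 = 0.0954 bits per symbol

This means we can reliably transmit up to 0.0954 bits of information per channel use.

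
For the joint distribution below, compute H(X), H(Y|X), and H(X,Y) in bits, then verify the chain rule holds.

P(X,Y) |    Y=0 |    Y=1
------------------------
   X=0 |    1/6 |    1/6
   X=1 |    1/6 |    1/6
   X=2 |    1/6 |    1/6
H(X,Y) = 2.5850, H(X) = 1.5850, H(Y|X) = 1.0000 (all in bits)

Chain rule: H(X,Y) = H(X) + H(Y|X)

Left side — joint entropy directly:
H(X,Y) = -Σ p(x,y) log p(x,y) = 2.5850 bits

Right side — compute H(Y|X) from the conditional distributions:
P(X) = (1/3, 1/3, 1/3), so H(X) = 1.5850 bits
H(Y|X) = Σ_x P(X=x) · H(Y|X=x):
  P(Y|X=0) = (1/2, 1/2), H(Y|X=0) = 1.0000, weight P(X=0) = 1/3
  P(Y|X=1) = (1/2, 1/2), H(Y|X=1) = 1.0000, weight P(X=1) = 1/3
  P(Y|X=2) = (1/2, 1/2), H(Y|X=2) = 1.0000, weight P(X=2) = 1/3
H(Y|X) = 1.0000 bits

H(X) + H(Y|X) = 1.5850 + 1.0000 = 2.5850 bits

Both sides equal 2.5850 bits. ✓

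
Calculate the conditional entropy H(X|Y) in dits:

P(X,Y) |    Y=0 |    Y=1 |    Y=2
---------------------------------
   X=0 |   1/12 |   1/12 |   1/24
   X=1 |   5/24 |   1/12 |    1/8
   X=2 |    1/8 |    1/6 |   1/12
0.4466 dits

Using the chain rule: H(X|Y) = H(X,Y) - H(Y)

First, compute H(X,Y) = 0.9146 dits

Marginal P(Y) = (5/12, 1/3, 1/4)
H(Y) = 0.4680 dits

H(X|Y) = H(X,Y) - H(Y) = 0.9146 - 0.4680 = 0.4466 dits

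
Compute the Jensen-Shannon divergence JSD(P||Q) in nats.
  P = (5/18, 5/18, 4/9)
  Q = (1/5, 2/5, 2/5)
0.0093 nats

Jensen-Shannon divergence is:
JSD(P||Q) = 0.5 × D_KL(P||M) + 0.5 × D_KL(Q||M)
where M = 0.5 × (P + Q) is the mixture distribution.

M = 0.5 × (5/18, 5/18, 4/9) + 0.5 × (1/5, 2/5, 2/5) = (0.238889, 0.338889, 0.422222)

D_KL(P||M) = 0.0095 nats
D_KL(Q||M) = 0.0092 nats

JSD(P||Q) = 0.5 × 0.0095 + 0.5 × 0.0092 = 0.0093 nats

Unlike KL divergence, JSD is symmetric and bounded: 0 ≤ JSD ≤ log(2).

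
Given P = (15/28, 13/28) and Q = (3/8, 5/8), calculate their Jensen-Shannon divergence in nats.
0.0131 nats

Jensen-Shannon divergence is:
JSD(P||Q) = 0.5 × D_KL(P||M) + 0.5 × D_KL(Q||M)
where M = 0.5 × (P + Q) is the mixture distribution.

M = 0.5 × (15/28, 13/28) + 0.5 × (3/8, 5/8) = (0.455357, 0.544643)

D_KL(P||M) = 0.0129 nats
D_KL(Q||M) = 0.0132 nats

JSD(P||Q) = 0.5 × 0.0129 + 0.5 × 0.0132 = 0.0131 nats

Unlike KL divergence, JSD is symmetric and bounded: 0 ≤ JSD ≤ log(2).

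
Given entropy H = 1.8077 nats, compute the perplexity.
6.0964

Perplexity is e^H (or exp(H) for natural log).

H = 1.8077 nats
Perplexity = e^1.8077 = 6.0964

Interpretation: The model's uncertainty is equivalent to choosing uniformly among 6.1 options.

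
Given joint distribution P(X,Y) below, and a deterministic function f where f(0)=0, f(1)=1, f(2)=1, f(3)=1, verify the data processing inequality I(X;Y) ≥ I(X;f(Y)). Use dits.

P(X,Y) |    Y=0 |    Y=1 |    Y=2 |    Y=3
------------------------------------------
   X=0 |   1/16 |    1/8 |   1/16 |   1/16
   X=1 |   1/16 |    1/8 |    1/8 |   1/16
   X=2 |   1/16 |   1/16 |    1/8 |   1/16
I(X;Y) = 0.0102, I(X;f(Y)) = 0.0004, inequality holds: 0.0102 ≥ 0.0004

Data Processing Inequality: For any Markov chain X → Y → Z, we have I(X;Y) ≥ I(X;Z).

Here Z = f(Y) is a deterministic function of Y, forming X → Y → Z.

Original I(X;Y) = 0.0102 dits

After applying f:
P(X,Z) where Z=f(Y):
- P(X,Z=0) = P(X,Y=0)
- P(X,Z=1) = P(X,Y=1) + P(X,Y=2) + P(X,Y=3)

I(X;Z) = I(X;f(Y)) = 0.0004 dits

Verification: 0.0102 ≥ 0.0004 ✓

Information cannot be created by processing; the function f can only lose information about X.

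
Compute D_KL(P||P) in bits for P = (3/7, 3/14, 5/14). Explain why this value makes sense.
0.0000 bits

KL divergence satisfies the Gibbs inequality: D_KL(P||Q) ≥ 0 for all distributions P, Q.

D_KL(P||Q) = Σ p(x) log(p(x)/q(x))
Each term is p(x) × log_2(p(x)/p(x)) = p(x) × log_2(1) = 0, so the sum is 0.
D_KL(P||Q) = 0.0000 bits

When P = Q, the KL divergence is exactly 0, as there is no 'divergence' between identical distributions.

This non-negativity is a fundamental property: relative entropy cannot be negative because it measures how different Q is from P.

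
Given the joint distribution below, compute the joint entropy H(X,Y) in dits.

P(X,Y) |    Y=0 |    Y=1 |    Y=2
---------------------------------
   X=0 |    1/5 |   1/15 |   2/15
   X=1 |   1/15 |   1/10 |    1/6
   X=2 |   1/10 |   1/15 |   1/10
0.9214 dits

Joint entropy is H(X,Y) = -Σ_{x,y} p(x,y) log p(x,y).

Summing over all non-zero entries:
H(X,Y) = -[1/5·log_10(1/5) + 1/15·log_10(1/15) + 2/15·log_10(2/15) + 1/15·log_10(1/15) + 1/10·log_10(1/10) + 1/6·log_10(1/6) + 1/10·log_10(1/10) + 1/15·log_10(1/15) + 1/10·log_10(1/10)]
H(X,Y) = 0.9214 dits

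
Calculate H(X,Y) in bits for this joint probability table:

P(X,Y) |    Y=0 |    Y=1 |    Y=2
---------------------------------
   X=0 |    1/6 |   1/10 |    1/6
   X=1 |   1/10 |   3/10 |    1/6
2.4780 bits

Joint entropy is H(X,Y) = -Σ_{x,y} p(x,y) log p(x,y).

Summing over all non-zero entries:
H(X,Y) = -[1/6·log_2(1/6) + 1/10·log_2(1/10) + 1/6·log_2(1/6) + 1/10·log_2(1/10) + 3/10·log_2(3/10) + 1/6·log_2(1/6)]
H(X,Y) = 2.4780 bits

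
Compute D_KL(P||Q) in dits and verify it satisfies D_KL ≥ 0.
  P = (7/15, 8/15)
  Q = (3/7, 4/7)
0.0013 dits

KL divergence satisfies the Gibbs inequality: D_KL(P||Q) ≥ 0 for all distributions P, Q.

D_KL(P||Q) = Σ p(x) log(p(x)/q(x))
Term by term:
  x=0: 7/15 × log_10[(7/15)/(3/7)] = 0.0173
  x=1: 8/15 × log_10[(8/15)/(4/7)] = -0.0160
D_KL(P||Q) = 0.0013 dits

D_KL(P||Q) = 0.0013 ≥ 0 ✓

This non-negativity is a fundamental property: relative entropy cannot be negative because it measures how different Q is from P.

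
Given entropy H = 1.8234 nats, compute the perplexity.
6.1929

Perplexity is e^H (or exp(H) for natural log).

H = 1.8234 nats
Perplexity = e^1.8234 = 6.1929

Interpretation: The model's uncertainty is equivalent to choosing uniformly among 6.2 options.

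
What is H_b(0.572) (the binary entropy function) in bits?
0.9850 bits

The binary entropy function is:
H(p) = -p log(p) - (1-p) log(1-p)

H(0.572) = -0.572 × log_2(0.572) - 0.428 × log_2(0.428)
H(0.572) = 0.9850 bits

Note: Binary entropy is maximized at p=0.5 (H=1 bit) and minimized at p=0 or p=1 (H=0).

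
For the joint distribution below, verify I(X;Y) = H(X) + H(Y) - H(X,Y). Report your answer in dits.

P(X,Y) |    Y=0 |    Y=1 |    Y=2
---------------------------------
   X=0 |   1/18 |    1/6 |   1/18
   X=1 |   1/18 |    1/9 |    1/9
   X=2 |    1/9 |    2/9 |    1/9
I(X;Y) = 0.0076 dits

Mutual information has multiple equivalent forms:
- I(X;Y) = H(X) - H(X|Y)
- I(X;Y) = H(Y) - H(Y|X)
- I(X;Y) = H(X) + H(Y) - H(X,Y)

Computing all quantities:
H(X) = 0.4656, H(Y) = 0.4502, H(X,Y) = 0.9082
H(X|Y) = 0.4580, H(Y|X) = 0.4426

Verification:
H(X) - H(X|Y) = 0.4656 - 0.4580 = 0.0076
H(Y) - H(Y|X) = 0.4502 - 0.4426 = 0.0076
H(X) + H(Y) - H(X,Y) = 0.4656 + 0.4502 - 0.9082 = 0.0076

All forms give I(X;Y) = 0.0076 dits. ✓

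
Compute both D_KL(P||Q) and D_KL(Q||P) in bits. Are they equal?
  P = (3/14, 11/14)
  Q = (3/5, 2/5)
D_KL(P||Q) = 0.4470, D_KL(Q||P) = 0.5017

KL divergence is not symmetric: D_KL(P||Q) ≠ D_KL(Q||P) in general.

D_KL(P||Q) = 0.4470 bits
D_KL(Q||P) = 0.5017 bits

No, they are not equal!

This asymmetry is why KL divergence is not a true distance metric.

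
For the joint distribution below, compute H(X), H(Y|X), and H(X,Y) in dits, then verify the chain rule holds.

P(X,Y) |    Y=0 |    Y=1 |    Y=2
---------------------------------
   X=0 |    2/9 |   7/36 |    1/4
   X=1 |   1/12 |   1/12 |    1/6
H(X,Y) = 0.7435, H(X) = 0.2764, H(Y|X) = 0.4671 (all in dits)

Chain rule: H(X,Y) = H(X) + H(Y|X)

Left side — joint entropy directly:
H(X,Y) = -Σ p(x,y) log p(x,y) = 0.7435 dits

Right side — compute H(Y|X) from the conditional distributions:
P(X) = (2/3, 1/3), so H(X) = 0.2764 dits
H(Y|X) = Σ_x P(X=x) · H(Y|X=x):
  P(Y|X=0) = (1/3, 7/24, 3/8), H(Y|X=0) = 0.4749, weight P(X=0) = 2/3
  P(Y|X=1) = (1/4, 1/4, 1/2), H(Y|X=1) = 0.4515, weight P(X=1) = 1/3
H(Y|X) = 0.4671 dits

H(X) + H(Y|X) = 0.2764 + 0.4671 = 0.7435 dits

Both sides equal 0.7435 dits. ✓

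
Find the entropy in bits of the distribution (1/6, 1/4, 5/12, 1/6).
1.8879 bits

Shannon entropy is H(X) = -Σ p(x) log p(x).

For P = (1/6, 1/4, 5/12, 1/6):
H = -1/6 × log_2(1/6) -1/4 × log_2(1/4) -5/12 × log_2(5/12) -1/6 × log_2(1/6)
H = 1.8879 bits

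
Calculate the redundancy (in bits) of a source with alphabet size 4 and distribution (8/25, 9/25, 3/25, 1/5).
0.1119 bits

Redundancy measures how far a source is from maximum entropy:
R = H_max - H(X)

Maximum entropy for 4 symbols: H_max = log_2(4) = 2.0000 bits
Actual entropy: H(X) = 1.8881 bits
Redundancy: R = 2.0000 - 1.8881 = 0.1119 bits

This redundancy represents potential for compression: the source could be compressed by 0.1119 bits per symbol.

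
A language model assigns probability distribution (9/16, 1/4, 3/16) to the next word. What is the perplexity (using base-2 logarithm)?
2.6754

Perplexity is 2^H (or exp(H) for natural log).

First, H = -Σ p log p = 1.4197 bits
Perplexity = 2^1.4197 = 2.6754

Interpretation: The model's uncertainty is equivalent to choosing uniformly among 2.7 options.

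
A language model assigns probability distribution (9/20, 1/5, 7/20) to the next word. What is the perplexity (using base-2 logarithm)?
2.8538

Perplexity is 2^H (or exp(H) for natural log).

First, H = -Σ p log p = 1.5129 bits
Perplexity = 2^1.5129 = 2.8538

Interpretation: The model's uncertainty is equivalent to choosing uniformly among 2.9 options.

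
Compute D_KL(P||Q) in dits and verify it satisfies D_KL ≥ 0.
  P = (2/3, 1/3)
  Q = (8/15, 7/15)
0.0159 dits

KL divergence satisfies the Gibbs inequality: D_KL(P||Q) ≥ 0 for all distributions P, Q.

D_KL(P||Q) = Σ p(x) log(p(x)/q(x))
Term by term:
  x=0: 2/3 × log_10[(2/3)/(8/15)] = 0.0646
  x=1: 1/3 × log_10[(1/3)/(7/15)] = -0.0487
D_KL(P||Q) = 0.0159 dits

D_KL(P||Q) = 0.0159 ≥ 0 ✓

This non-negativity is a fundamental property: relative entropy cannot be negative because it measures how different Q is from P.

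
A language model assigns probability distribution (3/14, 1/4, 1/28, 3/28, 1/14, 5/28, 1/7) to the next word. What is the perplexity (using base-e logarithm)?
6.1051

Perplexity is e^H (or exp(H) for natural log).

First, H = -Σ p log p = 1.8091 nats
Perplexity = e^1.8091 = 6.1051

Interpretation: The model's uncertainty is equivalent to choosing uniformly among 6.1 options.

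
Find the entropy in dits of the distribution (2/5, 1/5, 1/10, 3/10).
0.5558 dits

Shannon entropy is H(X) = -Σ p(x) log p(x).

For P = (2/5, 1/5, 1/10, 3/10):
H = -2/5 × log_10(2/5) -1/5 × log_10(1/5) -1/10 × log_10(1/10) -3/10 × log_10(3/10)
H = 0.5558 dits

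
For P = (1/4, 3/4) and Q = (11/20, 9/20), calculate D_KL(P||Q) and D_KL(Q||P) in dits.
D_KL(P||Q) = 0.0808, D_KL(Q||P) = 0.0885

KL divergence is not symmetric: D_KL(P||Q) ≠ D_KL(Q||P) in general.

D_KL(P||Q) = 0.0808 dits
D_KL(Q||P) = 0.0885 dits

No, they are not equal!

This asymmetry is why KL divergence is not a true distance metric.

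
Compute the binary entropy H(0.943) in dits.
0.0950 dits

The binary entropy function is:
H(p) = -p log(p) - (1-p) log(1-p)

H(0.943) = -0.943 × log_10(0.943) - 0.057 × log_10(0.057)
H(0.943) = 0.0950 dits

Note: Binary entropy is maximized at p=0.5 (H=1 bit) and minimized at p=0 or p=1 (H=0).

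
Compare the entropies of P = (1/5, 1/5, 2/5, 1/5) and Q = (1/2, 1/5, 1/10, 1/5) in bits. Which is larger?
P

Computing entropies in bits:
H(P) = 1.9219
H(Q) = 1.7610

Distribution P has higher entropy.

Intuition: The distribution closer to uniform (more spread out) has higher entropy.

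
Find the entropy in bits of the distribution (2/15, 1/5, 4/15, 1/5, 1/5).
2.2892 bits

Shannon entropy is H(X) = -Σ p(x) log p(x).

For P = (2/15, 1/5, 4/15, 1/5, 1/5):
H = -2/15 × log_2(2/15) -1/5 × log_2(1/5) -4/15 × log_2(4/15) -1/5 × log_2(1/5) -1/5 × log_2(1/5)
H = 2.2892 bits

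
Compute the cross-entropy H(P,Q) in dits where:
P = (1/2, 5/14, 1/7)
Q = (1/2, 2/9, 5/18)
0.4633 dits

Cross-entropy: H(P,Q) = -Σ p(x) log q(x)

Alternatively: H(P,Q) = H(P) + D_KL(P||Q)
H(P) = 0.4309 dits
D_KL(P||Q) = 0.0323 dits

H(P,Q) = 0.4309 + 0.0323 = 0.4633 dits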